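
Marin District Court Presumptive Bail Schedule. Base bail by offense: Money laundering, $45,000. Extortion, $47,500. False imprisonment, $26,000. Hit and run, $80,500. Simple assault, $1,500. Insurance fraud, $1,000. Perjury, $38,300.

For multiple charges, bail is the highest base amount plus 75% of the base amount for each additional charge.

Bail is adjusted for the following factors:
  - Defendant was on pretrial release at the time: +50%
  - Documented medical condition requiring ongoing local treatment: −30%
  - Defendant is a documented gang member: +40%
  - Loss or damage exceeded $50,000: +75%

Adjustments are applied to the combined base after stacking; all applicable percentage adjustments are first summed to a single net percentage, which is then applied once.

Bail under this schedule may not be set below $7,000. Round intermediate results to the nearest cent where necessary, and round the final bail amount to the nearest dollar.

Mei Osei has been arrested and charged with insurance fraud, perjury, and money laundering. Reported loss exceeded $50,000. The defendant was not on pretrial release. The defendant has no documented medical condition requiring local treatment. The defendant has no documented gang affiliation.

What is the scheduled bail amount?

Base amounts from the schedule: insurance fraud $1,000; perjury $38,300; money laundering $45,000.
Stacking rule: highest base plus 75% of each additional charge. Highest is money laundering at $45,000. Additional: $1,000 × 75% = $750; $38,300 × 75% = $28,725. Combined base = $45,000 + $29,475 = $74,475.
Loss or damage exceeded $50,000 (+75%): $74,475 × 1.75 = $130,331.25.
$130,331.25 is at or above the $7,000 minimum.
Rounded to the nearest dollar: $130,331.

$130,331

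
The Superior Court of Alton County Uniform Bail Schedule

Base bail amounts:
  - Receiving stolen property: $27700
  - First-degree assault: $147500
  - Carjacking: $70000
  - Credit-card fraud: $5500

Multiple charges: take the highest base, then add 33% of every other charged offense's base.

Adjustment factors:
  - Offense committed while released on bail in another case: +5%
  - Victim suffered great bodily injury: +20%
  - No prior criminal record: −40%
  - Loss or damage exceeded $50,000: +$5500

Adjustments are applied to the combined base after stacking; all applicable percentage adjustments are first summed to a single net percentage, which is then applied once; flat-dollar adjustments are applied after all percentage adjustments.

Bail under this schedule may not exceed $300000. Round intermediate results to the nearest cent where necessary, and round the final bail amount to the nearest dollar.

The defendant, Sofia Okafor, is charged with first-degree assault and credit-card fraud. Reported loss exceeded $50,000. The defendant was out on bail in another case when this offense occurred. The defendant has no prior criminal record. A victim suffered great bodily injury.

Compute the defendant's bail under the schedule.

Base amounts from the schedule: first-degree assault $147500; credit-card fraud $5500.
Stacking rule: highest base plus 33% of each additional charge. Highest is first-degree assault at $147500. Additional: $5500 × 33% = $1815. Combined base = $147500 + $1815 = $149315.
Net percentage adjustment: +5% +20% −40% = −15%. $149315 × 0.85 = $126917.75.
Loss or damage exceeded $50,000 (+$5500 flat): $126917.75 + $5500 = $132417.75.
$132417.75 is within the $300000 maximum.
Rounded to the nearest dollar: $132418.

$132418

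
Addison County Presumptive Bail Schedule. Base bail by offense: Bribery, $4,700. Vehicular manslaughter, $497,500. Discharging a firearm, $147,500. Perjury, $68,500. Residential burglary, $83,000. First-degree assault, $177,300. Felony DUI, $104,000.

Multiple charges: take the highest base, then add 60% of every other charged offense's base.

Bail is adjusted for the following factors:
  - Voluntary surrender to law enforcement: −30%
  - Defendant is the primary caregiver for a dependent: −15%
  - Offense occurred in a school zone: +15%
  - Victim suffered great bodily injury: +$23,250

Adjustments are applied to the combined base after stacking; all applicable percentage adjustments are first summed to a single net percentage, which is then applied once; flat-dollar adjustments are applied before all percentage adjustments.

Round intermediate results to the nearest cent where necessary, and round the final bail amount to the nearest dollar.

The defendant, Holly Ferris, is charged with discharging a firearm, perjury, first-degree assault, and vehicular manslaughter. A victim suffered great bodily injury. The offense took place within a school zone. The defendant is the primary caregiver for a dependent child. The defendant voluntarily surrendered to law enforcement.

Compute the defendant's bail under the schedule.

$529,711

Base amounts from the schedule: discharging a firearm $147,500; perjury $68,500; first-degree assault $177,300; vehicular manslaughter $497,500.
Stacking rule: highest base plus 60% of each additional charge. Highest is vehicular manslaughter at $497,500. Additional: $147,500 × 60% = $88,500; $68,500 × 60% = $41,100; $177,300 × 60% = $106,380. Combined base = $497,500 + $235,980 = $733,480.
Victim suffered great bodily injury (+$23,250 flat): $733,480 + $23,250 = $756,730.
Net percentage adjustment: −30% −15% +15% = −30%. $756,730 × 0.7 = $529,711.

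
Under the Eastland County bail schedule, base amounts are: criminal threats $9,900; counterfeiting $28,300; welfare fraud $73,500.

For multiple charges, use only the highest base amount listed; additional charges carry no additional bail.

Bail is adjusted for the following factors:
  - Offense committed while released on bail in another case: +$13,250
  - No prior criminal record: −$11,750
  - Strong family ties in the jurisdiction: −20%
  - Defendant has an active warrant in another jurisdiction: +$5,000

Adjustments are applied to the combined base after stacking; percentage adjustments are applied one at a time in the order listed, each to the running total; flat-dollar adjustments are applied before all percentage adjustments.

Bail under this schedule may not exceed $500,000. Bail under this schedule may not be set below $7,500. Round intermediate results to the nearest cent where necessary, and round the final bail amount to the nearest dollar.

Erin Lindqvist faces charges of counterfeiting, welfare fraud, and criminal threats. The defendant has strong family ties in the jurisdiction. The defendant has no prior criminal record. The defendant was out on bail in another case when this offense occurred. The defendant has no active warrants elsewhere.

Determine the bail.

$60,000

Base amounts from the schedule: counterfeiting $28,300; welfare fraud $73,500; criminal threats $9,900.
Stacking rule: use the highest base only. Highest is welfare fraud at $73,500. Combined base = $73,500.
Offense committed while released on bail in another case (+$13,250 flat): $73,500 + $13,250 = $86,750.
No prior criminal record (−$11,750 flat): $86,750 − $11,750 = $75,000.
Strong family ties in the jurisdiction (−20%): $75,000 × 0.8 = $60,000.
$60,000 is within the $500,000 maximum.
$60,000 is at or above the $7,500 minimum.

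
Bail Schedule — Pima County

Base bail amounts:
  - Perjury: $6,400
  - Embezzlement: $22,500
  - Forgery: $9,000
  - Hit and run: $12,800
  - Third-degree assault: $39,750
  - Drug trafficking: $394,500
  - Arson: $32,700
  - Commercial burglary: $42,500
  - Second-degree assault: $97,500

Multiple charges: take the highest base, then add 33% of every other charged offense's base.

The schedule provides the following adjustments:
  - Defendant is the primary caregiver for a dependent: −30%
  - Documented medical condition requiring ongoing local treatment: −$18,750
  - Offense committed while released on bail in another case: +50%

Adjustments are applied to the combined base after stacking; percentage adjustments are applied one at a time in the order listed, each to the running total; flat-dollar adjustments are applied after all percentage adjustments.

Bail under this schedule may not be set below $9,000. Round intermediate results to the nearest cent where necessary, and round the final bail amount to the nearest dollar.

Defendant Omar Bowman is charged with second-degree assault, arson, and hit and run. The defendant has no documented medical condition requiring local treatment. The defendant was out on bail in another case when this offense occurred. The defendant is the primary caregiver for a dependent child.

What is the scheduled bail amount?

Base amounts from the schedule: second-degree assault $97,500; arson $32,700; hit and run $12,800.
Stacking rule: highest base plus 33% of each additional charge. Highest is second-degree assault at $97,500. Additional: $32,700 × 33% = $10,791; $12,800 × 33% = $4,224. Combined base = $97,500 + $15,015 = $112,515.
Defendant is the primary caregiver for a dependent (−30%): $112,515 × 0.7 = $78,760.50.
Offense committed while released on bail in another case (+50%): $78,760.50 × 1.5 = $118,140.75.
$118,140.75 is at or above the $9,000 minimum.
Rounded to the nearest dollar: $118,141.

$118,141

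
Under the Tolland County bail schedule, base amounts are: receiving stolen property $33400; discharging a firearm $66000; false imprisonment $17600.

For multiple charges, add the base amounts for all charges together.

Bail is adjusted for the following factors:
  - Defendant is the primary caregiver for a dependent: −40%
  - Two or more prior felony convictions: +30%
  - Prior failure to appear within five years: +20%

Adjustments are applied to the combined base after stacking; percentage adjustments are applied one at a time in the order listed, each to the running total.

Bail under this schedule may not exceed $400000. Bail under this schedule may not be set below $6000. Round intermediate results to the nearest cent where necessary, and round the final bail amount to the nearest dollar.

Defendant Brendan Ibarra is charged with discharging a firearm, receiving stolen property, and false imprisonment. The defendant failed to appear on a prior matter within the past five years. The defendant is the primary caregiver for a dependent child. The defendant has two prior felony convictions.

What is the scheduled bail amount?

Base amounts from the schedule: discharging a firearm $66000; receiving stolen property $33400; false imprisonment $17600.
Stacking rule: sum of all bases. $66000 + $33400 + $17600 = $117000.
Defendant is the primary caregiver for a dependent (−40%): $117000 × 0.6 = $70200.
Two or more prior felony convictions (+30%): $70200 × 1.3 = $91260.
Prior failure to appear within five years (+20%): $91260 × 1.2 = $109512.
$109512 is within the $400000 maximum.
$109512 is at or above the $6000 minimum.

$109512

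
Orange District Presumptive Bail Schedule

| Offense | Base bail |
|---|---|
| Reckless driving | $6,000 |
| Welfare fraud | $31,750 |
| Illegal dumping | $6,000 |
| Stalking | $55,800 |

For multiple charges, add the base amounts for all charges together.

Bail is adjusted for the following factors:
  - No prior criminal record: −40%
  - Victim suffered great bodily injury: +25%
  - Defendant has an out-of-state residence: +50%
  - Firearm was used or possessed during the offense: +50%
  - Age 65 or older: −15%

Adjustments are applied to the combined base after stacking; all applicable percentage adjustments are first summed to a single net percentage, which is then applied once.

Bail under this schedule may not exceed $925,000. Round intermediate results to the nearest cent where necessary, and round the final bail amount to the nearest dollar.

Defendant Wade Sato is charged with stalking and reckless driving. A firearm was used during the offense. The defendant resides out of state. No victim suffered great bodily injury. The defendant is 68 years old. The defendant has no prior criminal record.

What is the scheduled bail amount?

Base amounts from the schedule: stalking $55,800; reckless driving $6,000.
Stacking rule: sum of all bases. $55,800 + $6,000 = $61,800.
Net percentage adjustment: −40% +50% +50% −15% = +45%. $61,800 × 1.45 = $89,610.
$89,610 is within the $925,000 maximum.

$89,610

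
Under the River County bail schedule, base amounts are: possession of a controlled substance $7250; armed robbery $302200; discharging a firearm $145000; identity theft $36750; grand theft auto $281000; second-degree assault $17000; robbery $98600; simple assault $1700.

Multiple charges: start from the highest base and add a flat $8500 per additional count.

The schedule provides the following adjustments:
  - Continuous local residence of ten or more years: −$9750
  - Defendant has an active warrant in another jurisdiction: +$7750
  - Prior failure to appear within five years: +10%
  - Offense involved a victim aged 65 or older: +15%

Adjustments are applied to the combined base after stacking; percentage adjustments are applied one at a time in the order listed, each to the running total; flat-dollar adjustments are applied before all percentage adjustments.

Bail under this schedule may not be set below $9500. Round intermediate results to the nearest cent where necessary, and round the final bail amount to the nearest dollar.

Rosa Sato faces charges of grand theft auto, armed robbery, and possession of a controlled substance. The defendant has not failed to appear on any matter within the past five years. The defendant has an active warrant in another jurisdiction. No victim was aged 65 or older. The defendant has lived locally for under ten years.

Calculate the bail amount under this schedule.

Base amounts from the schedule: grand theft auto $281000; armed robbery $302200; possession of a controlled substance $7250.
Stacking rule: highest base plus $8500 per additional charge. Highest is armed robbery at $302200; 2 additional charges → +$17000. Combined base = $319200.
Defendant has an active warrant in another jurisdiction (+$7750 flat): $319200 + $7750 = $326950.
$326950 is at or above the $9500 minimum.

$326950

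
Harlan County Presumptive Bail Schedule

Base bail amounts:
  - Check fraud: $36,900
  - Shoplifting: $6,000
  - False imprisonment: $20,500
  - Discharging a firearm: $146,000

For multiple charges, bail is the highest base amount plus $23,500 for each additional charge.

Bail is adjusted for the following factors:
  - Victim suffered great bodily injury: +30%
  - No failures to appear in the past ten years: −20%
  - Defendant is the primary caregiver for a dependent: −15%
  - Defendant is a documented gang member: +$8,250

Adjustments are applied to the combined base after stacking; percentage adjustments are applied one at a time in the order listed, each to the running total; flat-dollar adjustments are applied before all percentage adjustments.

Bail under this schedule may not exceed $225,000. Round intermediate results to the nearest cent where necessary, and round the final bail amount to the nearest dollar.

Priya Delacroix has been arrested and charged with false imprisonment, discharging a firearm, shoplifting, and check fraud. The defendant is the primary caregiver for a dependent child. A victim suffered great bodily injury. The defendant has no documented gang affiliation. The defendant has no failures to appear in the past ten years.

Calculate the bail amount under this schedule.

$191,386

Base amounts from the schedule: false imprisonment $20,500; discharging a firearm $146,000; shoplifting $6,000; check fraud $36,900.
Stacking rule: highest base plus $23,500 per additional charge. Highest is discharging a firearm at $146,000; 3 additional charges → +$70,500. Combined base = $216,500.
Victim suffered great bodily injury (+30%): $216,500 × 1.3 = $281,450.
No failures to appear in the past ten years (−20%): $281,450 × 0.8 = $225,160.
Defendant is the primary caregiver for a dependent (−15%): $225,160 × 0.85 = $191,386.
$191,386 is within the $225,000 maximum.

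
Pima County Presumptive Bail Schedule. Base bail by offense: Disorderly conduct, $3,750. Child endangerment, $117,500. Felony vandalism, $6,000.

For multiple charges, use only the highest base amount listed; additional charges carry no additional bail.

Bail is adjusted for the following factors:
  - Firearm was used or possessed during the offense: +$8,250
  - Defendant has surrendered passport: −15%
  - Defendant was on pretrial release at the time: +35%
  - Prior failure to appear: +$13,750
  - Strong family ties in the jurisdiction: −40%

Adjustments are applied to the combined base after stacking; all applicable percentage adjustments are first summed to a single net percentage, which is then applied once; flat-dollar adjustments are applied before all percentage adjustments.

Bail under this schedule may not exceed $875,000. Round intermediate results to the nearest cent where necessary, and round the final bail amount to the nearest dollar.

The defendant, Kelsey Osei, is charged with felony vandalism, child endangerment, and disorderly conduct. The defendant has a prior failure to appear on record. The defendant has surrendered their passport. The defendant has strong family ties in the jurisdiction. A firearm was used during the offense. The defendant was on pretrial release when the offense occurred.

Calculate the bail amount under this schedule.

Base amounts from the schedule: felony vandalism $6,000; child endangerment $117,500; disorderly conduct $3,750.
Stacking rule: use the highest base only. Highest is child endangerment at $117,500. Combined base = $117,500.
Firearm was used or possessed during the offense (+$8,250 flat): $117,500 + $8,250 = $125,750.
Prior failure to appear (+$13,750 flat): $125,750 + $13,750 = $139,500.
Net percentage adjustment: −15% +35% −40% = −20%. $139,500 × 0.8 = $111,600.
$111,600 is within the $875,000 maximum.

$111,600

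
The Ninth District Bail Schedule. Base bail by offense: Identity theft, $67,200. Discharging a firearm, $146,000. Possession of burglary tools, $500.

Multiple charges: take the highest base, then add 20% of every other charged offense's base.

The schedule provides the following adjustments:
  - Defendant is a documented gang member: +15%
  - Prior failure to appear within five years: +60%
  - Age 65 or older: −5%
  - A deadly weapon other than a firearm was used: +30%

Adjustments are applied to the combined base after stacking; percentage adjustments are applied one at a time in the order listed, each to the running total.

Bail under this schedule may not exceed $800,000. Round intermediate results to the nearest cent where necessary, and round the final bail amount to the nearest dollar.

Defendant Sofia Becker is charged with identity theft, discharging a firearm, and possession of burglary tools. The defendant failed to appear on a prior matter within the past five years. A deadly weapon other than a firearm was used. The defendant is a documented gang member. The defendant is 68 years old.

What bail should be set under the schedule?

Base amounts from the schedule: identity theft $67,200; discharging a firearm $146,000; possession of burglary tools $500.
Stacking rule: highest base plus 20% of each additional charge. Highest is discharging a firearm at $146,000. Additional: $67,200 × 20% = $13,440; $500 × 20% = $100. Combined base = $146,000 + $13,540 = $159,540.
Defendant is a documented gang member (+15%): $159,540 × 1.15 = $183,471.
Prior failure to appear within five years (+60%): $183,471 × 1.6 = $293,553.60.
Age 65 or older (−5%): $293,553.60 × 0.95 = $278,875.92.
A deadly weapon other than a firearm was used (+30%): $278,875.92 × 1.3 = $362,538.70.
$362,538.70 is within the $800,000 maximum.
Rounded to the nearest dollar: $362,539.

$362,539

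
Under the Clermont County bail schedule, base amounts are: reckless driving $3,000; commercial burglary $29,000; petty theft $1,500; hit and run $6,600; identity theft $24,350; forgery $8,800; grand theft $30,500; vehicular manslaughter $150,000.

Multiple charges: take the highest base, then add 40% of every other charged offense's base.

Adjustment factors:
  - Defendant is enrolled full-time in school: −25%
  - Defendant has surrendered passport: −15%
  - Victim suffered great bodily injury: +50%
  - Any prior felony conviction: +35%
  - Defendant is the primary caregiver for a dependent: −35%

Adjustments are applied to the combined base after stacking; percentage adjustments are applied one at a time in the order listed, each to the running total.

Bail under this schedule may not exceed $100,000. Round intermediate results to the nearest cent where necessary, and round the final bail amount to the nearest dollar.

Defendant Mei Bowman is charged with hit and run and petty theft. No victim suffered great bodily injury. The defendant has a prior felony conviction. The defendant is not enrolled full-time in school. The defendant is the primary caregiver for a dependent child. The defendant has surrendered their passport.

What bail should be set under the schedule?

$5,370

Base amounts from the schedule: hit and run $6,600; petty theft $1,500.
Stacking rule: highest base plus 40% of each additional charge. Highest is hit and run at $6,600. Additional: $1,500 × 40% = $600. Combined base = $6,600 + $600 = $7,200.
Defendant has surrendered passport (−15%): $7,200 × 0.85 = $6,120.
Any prior felony conviction (+35%): $6,120 × 1.35 = $8,262.
Defendant is the primary caregiver for a dependent (−35%): $8,262 × 0.65 = $5,370.30.
$5,370.30 is within the $100,000 maximum.
Rounded to the nearest dollar: $5,370.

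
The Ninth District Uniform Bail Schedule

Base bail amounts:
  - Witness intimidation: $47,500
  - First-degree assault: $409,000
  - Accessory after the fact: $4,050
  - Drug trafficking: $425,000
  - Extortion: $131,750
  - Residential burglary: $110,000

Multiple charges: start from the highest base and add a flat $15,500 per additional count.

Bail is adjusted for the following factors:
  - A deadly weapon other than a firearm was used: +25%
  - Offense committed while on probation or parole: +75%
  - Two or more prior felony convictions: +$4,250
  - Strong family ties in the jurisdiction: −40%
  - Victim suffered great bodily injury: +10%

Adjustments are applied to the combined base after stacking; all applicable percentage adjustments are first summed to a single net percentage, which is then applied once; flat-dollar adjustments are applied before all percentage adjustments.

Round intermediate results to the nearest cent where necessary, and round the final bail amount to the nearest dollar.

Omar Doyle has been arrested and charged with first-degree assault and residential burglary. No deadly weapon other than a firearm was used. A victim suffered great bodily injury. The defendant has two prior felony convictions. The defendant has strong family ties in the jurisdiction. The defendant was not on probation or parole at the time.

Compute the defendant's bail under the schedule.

Base amounts from the schedule: first-degree assault $409,000; residential burglary $110,000.
Stacking rule: highest base plus $15,500 per additional charge. Highest is first-degree assault at $409,000; 1 additional charge → +$15,500. Combined base = $424,500.
Two or more prior felony convictions (+$4,250 flat): $424,500 + $4,250 = $428,750.
Net percentage adjustment: −40% +10% = −30%. $428,750 × 0.7 = $300,125.

$300,125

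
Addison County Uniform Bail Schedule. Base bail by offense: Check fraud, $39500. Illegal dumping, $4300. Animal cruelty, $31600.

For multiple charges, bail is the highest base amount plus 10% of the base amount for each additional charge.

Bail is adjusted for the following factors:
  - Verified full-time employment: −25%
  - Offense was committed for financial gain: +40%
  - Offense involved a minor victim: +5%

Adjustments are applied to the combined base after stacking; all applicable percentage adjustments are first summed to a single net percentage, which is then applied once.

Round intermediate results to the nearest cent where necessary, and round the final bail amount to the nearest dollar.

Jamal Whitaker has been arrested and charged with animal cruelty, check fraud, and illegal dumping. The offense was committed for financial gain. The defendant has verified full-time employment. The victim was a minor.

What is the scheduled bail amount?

$51708

Base amounts from the schedule: animal cruelty $31600; check fraud $39500; illegal dumping $4300.
Stacking rule: highest base plus 10% of each additional charge. Highest is check fraud at $39500. Additional: $31600 × 10% = $3160; $4300 × 10% = $430. Combined base = $39500 + $3590 = $43090.
Net percentage adjustment: −25% +40% +5% = +20%. $43090 × 1.2 = $51708.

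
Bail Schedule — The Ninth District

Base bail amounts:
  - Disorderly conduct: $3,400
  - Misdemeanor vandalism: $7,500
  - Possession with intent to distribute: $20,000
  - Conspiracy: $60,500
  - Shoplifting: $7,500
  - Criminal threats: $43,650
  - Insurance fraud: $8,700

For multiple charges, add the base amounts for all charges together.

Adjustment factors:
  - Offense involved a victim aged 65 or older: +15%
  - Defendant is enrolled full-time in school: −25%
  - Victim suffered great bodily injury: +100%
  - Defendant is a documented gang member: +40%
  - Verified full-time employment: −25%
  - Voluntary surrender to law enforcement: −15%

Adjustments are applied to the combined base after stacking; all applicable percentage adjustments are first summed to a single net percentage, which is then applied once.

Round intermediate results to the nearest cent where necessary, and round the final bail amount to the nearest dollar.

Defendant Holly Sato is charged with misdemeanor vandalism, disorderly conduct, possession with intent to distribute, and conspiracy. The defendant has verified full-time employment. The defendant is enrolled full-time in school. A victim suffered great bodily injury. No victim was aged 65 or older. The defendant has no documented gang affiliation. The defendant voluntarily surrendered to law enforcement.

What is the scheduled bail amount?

$123,390

Base amounts from the schedule: misdemeanor vandalism $7,500; disorderly conduct $3,400; possession with intent to distribute $20,000; conspiracy $60,500.
Stacking rule: sum of all bases. $7,500 + $3,400 + $20,000 + $60,500 = $91,400.
Net percentage adjustment: −25% +100% −25% −15% = +35%. $91,400 × 1.35 = $123,390.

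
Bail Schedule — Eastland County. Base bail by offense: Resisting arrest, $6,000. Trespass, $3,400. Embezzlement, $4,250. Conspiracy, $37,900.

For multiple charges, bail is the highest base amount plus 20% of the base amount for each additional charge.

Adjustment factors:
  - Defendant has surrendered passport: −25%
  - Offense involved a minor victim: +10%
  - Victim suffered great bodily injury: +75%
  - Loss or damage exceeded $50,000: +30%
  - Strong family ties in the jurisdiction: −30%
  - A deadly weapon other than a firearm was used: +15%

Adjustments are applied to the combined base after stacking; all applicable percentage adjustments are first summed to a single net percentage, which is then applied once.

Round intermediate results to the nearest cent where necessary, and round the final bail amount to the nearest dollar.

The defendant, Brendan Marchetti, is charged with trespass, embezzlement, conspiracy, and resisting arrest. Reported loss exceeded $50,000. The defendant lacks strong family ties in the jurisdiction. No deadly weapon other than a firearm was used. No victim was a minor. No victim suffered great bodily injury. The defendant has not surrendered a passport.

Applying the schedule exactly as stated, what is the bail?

$52,819

Base amounts from the schedule: trespass $3,400; embezzlement $4,250; conspiracy $37,900; resisting arrest $6,000.
Stacking rule: highest base plus 20% of each additional charge. Highest is conspiracy at $37,900. Additional: $3,400 × 20% = $680; $4,250 × 20% = $850; $6,000 × 20% = $1,200. Combined base = $37,900 + $2,730 = $40,630.
Loss or damage exceeded $50,000 (+30%): $40,630 × 1.3 = $52,819.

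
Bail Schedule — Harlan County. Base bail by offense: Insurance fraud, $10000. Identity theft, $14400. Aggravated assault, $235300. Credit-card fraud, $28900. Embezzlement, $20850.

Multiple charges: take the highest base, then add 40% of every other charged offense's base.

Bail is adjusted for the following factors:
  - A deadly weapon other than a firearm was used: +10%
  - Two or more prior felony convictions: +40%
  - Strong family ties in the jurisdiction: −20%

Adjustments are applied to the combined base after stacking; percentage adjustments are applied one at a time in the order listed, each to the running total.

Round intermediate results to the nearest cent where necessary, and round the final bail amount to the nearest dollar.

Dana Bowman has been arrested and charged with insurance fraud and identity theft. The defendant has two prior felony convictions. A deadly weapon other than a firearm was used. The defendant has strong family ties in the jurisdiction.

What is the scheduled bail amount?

Base amounts from the schedule: insurance fraud $10000; identity theft $14400.
Stacking rule: highest base plus 40% of each additional charge. Highest is identity theft at $14400. Additional: $10000 × 40% = $4000. Combined base = $14400 + $4000 = $18400.
A deadly weapon other than a firearm was used (+10%): $18400 × 1.1 = $20240.
Two or more prior felony convictions (+40%): $20240 × 1.4 = $28336.
Strong family ties in the jurisdiction (−20%): $28336 × 0.8 = $22668.80.
Rounded to the nearest dollar: $22669.

$22669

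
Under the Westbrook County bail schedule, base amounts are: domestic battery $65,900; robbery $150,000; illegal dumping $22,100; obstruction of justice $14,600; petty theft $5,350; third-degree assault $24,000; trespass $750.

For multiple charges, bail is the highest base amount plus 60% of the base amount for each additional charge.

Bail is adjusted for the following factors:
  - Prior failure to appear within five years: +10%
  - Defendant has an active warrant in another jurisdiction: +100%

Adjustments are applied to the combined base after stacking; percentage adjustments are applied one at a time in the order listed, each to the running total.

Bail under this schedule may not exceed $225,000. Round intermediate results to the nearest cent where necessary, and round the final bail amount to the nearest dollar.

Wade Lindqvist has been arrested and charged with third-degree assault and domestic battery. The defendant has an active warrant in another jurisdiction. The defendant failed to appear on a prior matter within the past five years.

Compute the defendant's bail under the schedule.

Base amounts from the schedule: third-degree assault $24,000; domestic battery $65,900.
Stacking rule: highest base plus 60% of each additional charge. Highest is domestic battery at $65,900. Additional: $24,000 × 60% = $14,400. Combined base = $65,900 + $14,400 = $80,300.
Prior failure to appear within five years (+10%): $80,300 × 1.1 = $88,330.
Defendant has an active warrant in another jurisdiction (+100%): $88,330 × 2 = $176,660.
$176,660 is within the $225,000 maximum.

$176,660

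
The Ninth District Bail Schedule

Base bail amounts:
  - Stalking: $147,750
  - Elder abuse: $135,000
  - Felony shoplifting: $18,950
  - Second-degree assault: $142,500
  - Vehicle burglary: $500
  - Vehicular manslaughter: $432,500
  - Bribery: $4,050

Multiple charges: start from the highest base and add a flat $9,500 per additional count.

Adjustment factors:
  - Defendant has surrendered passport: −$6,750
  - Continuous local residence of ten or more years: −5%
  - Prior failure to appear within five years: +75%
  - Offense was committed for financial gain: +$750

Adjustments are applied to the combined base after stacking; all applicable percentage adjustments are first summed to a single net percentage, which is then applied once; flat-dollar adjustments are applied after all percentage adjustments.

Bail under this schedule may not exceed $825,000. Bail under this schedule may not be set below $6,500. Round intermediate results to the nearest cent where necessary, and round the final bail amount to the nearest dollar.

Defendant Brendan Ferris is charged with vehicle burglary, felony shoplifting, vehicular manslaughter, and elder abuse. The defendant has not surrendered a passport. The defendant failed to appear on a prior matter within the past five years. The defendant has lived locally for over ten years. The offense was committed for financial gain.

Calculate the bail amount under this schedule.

Base amounts from the schedule: vehicle burglary $500; felony shoplifting $18,950; vehicular manslaughter $432,500; elder abuse $135,000.
Stacking rule: highest base plus $9,500 per additional charge. Highest is vehicular manslaughter at $432,500; 3 additional charges → +$28,500. Combined base = $461,000.
Net percentage adjustment: −5% +75% = +70%. $461,000 × 1.7 = $783,700.
Offense was committed for financial gain (+$750 flat): $783,700 + $750 = $784,450.
$784,450 is within the $825,000 maximum.
$784,450 is at or above the $6,500 minimum.

$784,450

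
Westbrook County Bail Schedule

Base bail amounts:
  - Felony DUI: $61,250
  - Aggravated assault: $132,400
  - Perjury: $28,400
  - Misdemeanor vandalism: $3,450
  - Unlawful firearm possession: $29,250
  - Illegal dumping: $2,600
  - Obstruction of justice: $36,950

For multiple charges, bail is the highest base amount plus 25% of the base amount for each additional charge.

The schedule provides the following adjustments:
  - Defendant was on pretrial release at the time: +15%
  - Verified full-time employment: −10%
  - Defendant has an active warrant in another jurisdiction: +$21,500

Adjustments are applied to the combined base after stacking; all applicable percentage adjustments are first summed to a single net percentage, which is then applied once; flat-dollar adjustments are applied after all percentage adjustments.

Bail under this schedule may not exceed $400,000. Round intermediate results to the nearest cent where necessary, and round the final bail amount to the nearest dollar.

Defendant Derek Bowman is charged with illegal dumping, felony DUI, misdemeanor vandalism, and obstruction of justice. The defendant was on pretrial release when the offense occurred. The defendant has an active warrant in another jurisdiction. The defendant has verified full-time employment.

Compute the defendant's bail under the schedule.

$97,100

Base amounts from the schedule: illegal dumping $2,600; felony DUI $61,250; misdemeanor vandalism $3,450; obstruction of justice $36,950.
Stacking rule: highest base plus 25% of each additional charge. Highest is felony DUI at $61,250. Additional: $2,600 × 25% = $650; $3,450 × 25% = $862.50; $36,950 × 25% = $9,237.50. Combined base = $61,250 + $10,750 = $72,000.
Net percentage adjustment: +15% −10% = +5%. $72,000 × 1.05 = $75,600.
Defendant has an active warrant in another jurisdiction (+$21,500 flat): $75,600 + $21,500 = $97,100.
$97,100 is within the $400,000 maximum.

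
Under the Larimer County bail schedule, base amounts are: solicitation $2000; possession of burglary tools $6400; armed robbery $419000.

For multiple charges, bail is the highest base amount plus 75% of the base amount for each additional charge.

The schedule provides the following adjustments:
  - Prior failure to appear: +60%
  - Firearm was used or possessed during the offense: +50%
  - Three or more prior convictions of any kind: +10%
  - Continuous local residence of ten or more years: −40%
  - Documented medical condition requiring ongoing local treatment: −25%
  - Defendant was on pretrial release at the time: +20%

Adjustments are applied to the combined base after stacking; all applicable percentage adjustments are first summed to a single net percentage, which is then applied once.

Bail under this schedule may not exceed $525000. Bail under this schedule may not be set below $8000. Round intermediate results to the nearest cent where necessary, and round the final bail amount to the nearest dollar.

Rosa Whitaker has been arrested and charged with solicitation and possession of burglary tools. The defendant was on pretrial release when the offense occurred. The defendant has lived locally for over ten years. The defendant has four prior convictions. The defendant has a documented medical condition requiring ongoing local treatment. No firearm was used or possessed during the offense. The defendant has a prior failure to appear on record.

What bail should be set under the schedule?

$9875

Base amounts from the schedule: solicitation $2000; possession of burglary tools $6400.
Stacking rule: highest base plus 75% of each additional charge. Highest is possession of burglary tools at $6400. Additional: $2000 × 75% = $1500. Combined base = $6400 + $1500 = $7900.
Net percentage adjustment: +60% +10% −40% −25% +20% = +25%. $7900 × 1.25 = $9875.
$9875 is within the $525000 maximum.
$9875 is at or above the $8000 minimum.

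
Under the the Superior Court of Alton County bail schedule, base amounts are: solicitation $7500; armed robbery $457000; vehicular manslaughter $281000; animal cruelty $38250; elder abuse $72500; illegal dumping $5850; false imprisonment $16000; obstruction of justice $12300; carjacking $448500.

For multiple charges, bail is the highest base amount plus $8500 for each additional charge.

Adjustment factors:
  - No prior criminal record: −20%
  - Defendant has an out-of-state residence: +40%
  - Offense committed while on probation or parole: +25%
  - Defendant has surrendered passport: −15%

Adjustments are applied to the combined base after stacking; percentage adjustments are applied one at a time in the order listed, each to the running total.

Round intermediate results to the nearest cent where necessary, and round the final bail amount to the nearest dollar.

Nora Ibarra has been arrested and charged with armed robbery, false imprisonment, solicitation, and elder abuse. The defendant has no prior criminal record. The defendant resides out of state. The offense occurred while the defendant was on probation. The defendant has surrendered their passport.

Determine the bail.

Base amounts from the schedule: armed robbery $457000; false imprisonment $16000; solicitation $7500; elder abuse $72500.
Stacking rule: highest base plus $8500 per additional charge. Highest is armed robbery at $457000; 3 additional charges → +$25500. Combined base = $482500.
No prior criminal record (−20%): $482500 × 0.8 = $386000.
Defendant has an out-of-state residence (+40%): $386000 × 1.4 = $540400.
Offense committed while on probation or parole (+25%): $540400 × 1.25 = $675500.
Defendant has surrendered passport (−15%): $675500 × 0.85 = $574175.

$574175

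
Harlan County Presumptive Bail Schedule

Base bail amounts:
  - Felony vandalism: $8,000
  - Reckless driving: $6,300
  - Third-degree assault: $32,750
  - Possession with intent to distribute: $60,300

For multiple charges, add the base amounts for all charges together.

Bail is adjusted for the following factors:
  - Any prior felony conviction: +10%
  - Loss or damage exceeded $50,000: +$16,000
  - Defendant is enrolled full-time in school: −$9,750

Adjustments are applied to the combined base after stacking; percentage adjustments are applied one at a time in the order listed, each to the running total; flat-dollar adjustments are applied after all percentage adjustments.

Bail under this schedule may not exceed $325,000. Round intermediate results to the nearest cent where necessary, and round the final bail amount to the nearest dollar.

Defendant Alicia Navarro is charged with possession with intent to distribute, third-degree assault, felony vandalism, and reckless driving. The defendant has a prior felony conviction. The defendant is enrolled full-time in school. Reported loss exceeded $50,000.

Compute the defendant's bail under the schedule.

Base amounts from the schedule: possession with intent to distribute $60,300; third-degree assault $32,750; felony vandalism $8,000; reckless driving $6,300.
Stacking rule: sum of all bases. $60,300 + $32,750 + $8,000 + $6,300 = $107,350.
Any prior felony conviction (+10%): $107,350 × 1.1 = $118,085.
Loss or damage exceeded $50,000 (+$16,000 flat): $118,085 + $16,000 = $134,085.
Defendant is enrolled full-time in school (−$9,750 flat): $134,085 − $9,750 = $124,335.
$124,335 is within the $325,000 maximum.

$124,335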